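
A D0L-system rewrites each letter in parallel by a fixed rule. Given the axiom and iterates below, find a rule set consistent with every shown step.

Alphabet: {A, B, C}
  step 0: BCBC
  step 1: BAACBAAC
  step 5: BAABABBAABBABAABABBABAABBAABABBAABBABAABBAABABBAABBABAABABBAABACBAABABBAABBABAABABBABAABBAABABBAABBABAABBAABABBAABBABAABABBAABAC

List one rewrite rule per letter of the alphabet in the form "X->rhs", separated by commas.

  step 0 ⇒ step 1: BCBC ⇒ BA·AC·BA·AC
    B ↦ BA
    C ↦ AC
    A ↦ AB  (constrained at step 1)

A->AB, B->BA, C->AC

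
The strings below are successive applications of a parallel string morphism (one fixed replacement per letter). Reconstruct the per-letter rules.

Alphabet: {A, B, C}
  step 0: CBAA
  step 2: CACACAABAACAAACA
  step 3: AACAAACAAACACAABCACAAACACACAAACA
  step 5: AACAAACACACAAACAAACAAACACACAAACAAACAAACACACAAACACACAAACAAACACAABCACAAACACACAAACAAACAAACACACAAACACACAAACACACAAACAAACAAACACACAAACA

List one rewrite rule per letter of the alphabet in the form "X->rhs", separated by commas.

A->CA, B->AB, C->AA

  step 2 ⇒ step 3: CACACAABAACAAACA ⇒ AA·CA·AA·CA·AA·CA·CA·AB·CA·CA·AA·CA·CA·CA·AA·CA
    A ↦ CA
    B ↦ AB
    C ↦ AA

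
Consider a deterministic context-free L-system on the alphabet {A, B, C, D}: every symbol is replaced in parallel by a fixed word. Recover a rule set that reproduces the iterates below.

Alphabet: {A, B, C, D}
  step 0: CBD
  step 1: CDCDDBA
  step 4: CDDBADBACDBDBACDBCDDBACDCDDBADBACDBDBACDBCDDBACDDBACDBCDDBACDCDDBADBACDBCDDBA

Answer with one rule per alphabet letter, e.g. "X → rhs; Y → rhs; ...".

A->B, B->CD, C->CD, D->DBA

  step 0 ⇒ step 1: CBD ⇒ CD·CD·DBA
    B ↦ CD
    C ↦ CD
    D ↦ DBA
    A ↦ B  (constrained at step 1)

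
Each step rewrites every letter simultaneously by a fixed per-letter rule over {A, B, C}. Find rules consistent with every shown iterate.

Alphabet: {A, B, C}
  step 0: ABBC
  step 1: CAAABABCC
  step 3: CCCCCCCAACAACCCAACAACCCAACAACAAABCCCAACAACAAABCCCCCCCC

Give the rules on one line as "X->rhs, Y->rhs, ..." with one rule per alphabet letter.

  step 0 ⇒ step 1: ABBC ⇒ CAA·AB·AB·CC
    A ↦ CAA
    B ↦ AB
    C ↦ CC

A->CAA, B->AB, C->CC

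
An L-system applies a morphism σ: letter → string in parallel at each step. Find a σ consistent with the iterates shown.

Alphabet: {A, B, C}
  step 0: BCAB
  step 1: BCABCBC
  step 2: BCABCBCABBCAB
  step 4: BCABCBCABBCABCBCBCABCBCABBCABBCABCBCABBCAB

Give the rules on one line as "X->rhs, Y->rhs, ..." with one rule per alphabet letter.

  step 1 ⇒ step 2: BCABCBC ⇒ BC·AB·C·BC·AB·BC·AB
    A ↦ C
    B ↦ BC
    C ↦ AB

A->C, B->BC, C->AB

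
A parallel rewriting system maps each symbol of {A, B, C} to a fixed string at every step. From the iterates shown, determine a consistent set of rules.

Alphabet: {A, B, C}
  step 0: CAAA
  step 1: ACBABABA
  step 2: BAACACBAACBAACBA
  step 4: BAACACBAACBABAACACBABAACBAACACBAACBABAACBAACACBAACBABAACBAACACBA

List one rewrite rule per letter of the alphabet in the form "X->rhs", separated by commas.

A->BA, B->AC, C->AC

  step 1 ⇒ step 2: ACBABABA ⇒ BA·AC·AC·BA·AC·BA·AC·BA
    A ↦ BA
    B ↦ AC
    C ↦ AC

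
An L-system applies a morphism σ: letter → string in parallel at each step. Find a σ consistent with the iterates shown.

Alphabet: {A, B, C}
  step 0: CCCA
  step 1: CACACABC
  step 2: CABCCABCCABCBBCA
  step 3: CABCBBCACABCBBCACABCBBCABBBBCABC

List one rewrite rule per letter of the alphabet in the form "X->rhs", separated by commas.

A->BC, B->BB, C->CA

  step 2 ⇒ step 3: CABCCABCCABCBBCA ⇒ CA·BC·BB·CA·CA·BC·BB·CA·CA·BC·BB·CA·BB·BB·CA·BC
    A ↦ BC
    B ↦ BB
    C ↦ CA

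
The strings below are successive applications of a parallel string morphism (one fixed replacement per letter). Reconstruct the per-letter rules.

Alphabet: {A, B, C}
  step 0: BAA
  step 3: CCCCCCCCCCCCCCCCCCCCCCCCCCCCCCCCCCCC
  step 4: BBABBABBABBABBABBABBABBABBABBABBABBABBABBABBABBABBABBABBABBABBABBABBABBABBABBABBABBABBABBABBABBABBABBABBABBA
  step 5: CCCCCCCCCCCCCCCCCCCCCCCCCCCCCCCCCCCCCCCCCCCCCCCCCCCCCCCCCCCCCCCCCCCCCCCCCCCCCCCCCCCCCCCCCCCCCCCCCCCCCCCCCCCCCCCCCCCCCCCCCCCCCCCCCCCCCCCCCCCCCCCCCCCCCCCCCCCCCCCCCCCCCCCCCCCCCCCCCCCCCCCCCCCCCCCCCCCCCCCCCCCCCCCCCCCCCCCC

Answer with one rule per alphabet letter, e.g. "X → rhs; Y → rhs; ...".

  step 4 ⇒ step 5: BBABBABBABBABBABBABBABBABBABBABBABBABBABBABBABBABBABBABBABBABBABBABBABBABBABBABBABBABBABBABBABBABBABBABBABBA ⇒ CC·CC·CC·CC·CC·CC·CC·CC·CC·CC·CC·CC·CC·CC·CC·CC·CC·CC·CC·CC·CC·CC·CC·CC·CC·CC·CC·CC·CC·CC·CC·CC·CC·CC·CC·CC·CC·CC·CC·CC·CC·CC·CC·CC·CC·CC·CC·CC·CC·CC·CC·CC·CC·CC·CC·CC·CC·CC·CC·CC·CC·CC·CC·CC·CC·CC·CC·CC·CC·CC·CC·CC·CC·CC·CC·CC·CC·CC·CC·CC·CC·CC·CC·CC·CC·CC·CC·CC·CC·CC·CC·CC·CC·CC·CC·CC·CC·CC·CC·CC·CC·CC·CC·CC·CC·CC·CC·CC
    A ↦ CC
    B ↦ CC
  step 3 ⇒ step 4: CCCCCCCCCCCCCCCCCCCCCCCCCCCCCCCCCCCC ⇒ BBA·BBA·BBA·BBA·BBA·BBA·BBA·BBA·BBA·BBA·BBA·BBA·BBA·BBA·BBA·BBA·BBA·BBA·BBA·BBA·BBA·BBA·BBA·BBA·BBA·BBA·BBA·BBA·BBA·BBA·BBA·BBA·BBA·BBA·BBA·BBA
    C ↦ BBA

A->CC, B->CC, C->BBA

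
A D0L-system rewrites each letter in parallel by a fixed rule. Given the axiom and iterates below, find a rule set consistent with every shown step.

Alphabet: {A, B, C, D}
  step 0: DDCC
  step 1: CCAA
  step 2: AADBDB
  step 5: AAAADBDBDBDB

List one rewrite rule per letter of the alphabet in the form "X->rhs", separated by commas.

  step 1 ⇒ step 2: CCAA ⇒ A·A·DB·DB
    A ↦ DB
    C ↦ A
    B ↦ C  (constrained at step 2)
  step 0 ⇒ step 1: DDCC ⇒ C·C·A·A
    D ↦ C

A->DB, B->C, C->A, D->C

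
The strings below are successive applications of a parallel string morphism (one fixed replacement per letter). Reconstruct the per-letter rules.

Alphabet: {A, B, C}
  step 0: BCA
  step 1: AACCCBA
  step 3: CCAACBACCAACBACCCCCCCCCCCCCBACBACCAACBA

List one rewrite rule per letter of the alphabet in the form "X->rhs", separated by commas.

  step 0 ⇒ step 1: BCA ⇒ AA·CC·CBA
    A ↦ CBA
    B ↦ AA
    C ↦ CC

A->CBA, B->AA, C->CC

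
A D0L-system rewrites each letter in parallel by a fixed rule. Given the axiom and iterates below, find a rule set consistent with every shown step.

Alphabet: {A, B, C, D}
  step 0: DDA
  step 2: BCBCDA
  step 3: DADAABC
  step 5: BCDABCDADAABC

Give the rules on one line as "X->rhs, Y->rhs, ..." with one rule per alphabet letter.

  step 2 ⇒ step 3: BCBCDA ⇒ D·A·D·A·A·BC
    A ↦ BC
    B ↦ D
    C ↦ A
    D ↦ A

A->BC, B->D, C->A, D->A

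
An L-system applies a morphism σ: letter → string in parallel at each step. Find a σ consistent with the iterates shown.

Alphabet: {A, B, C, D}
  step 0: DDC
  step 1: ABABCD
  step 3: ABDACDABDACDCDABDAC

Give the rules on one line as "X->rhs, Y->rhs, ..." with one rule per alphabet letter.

A->DA, B->C, C->CD, D->AB

  step 0 ⇒ step 1: DDC ⇒ AB·AB·CD
    C ↦ CD
    D ↦ AB
    A ↦ DA  (constrained at step 1)
    B ↦ C  (constrained at step 1)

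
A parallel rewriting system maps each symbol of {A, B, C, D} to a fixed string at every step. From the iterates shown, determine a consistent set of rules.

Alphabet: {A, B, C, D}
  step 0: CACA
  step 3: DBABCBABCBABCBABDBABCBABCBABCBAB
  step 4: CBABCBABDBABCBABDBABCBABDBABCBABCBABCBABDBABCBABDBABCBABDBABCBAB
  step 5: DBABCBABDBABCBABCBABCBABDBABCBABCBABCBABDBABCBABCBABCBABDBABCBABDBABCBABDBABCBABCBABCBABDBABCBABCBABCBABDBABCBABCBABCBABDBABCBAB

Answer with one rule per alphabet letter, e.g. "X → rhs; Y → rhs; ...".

A->CB, B->AB, C->DB, D->CB

  step 4 ⇒ step 5: CBABCBABDBABCBABDBABCBABDBABCBABCBABCBABDBABCBABDBABCBABDBABCBAB ⇒ DB·AB·CB·AB·DB·AB·CB·AB·CB·AB·CB·AB·DB·AB·CB·AB·CB·AB·CB·AB·DB·AB·CB·AB·CB·AB·CB·AB·DB·AB·CB·AB·DB·AB·CB·AB·DB·AB·CB·AB·CB·AB·CB·AB·DB·AB·CB·AB·CB·AB·CB·AB·DB·AB·CB·AB·CB·AB·CB·AB·DB·AB·CB·AB
    A ↦ CB
    B ↦ AB
    C ↦ DB
    D ↦ CB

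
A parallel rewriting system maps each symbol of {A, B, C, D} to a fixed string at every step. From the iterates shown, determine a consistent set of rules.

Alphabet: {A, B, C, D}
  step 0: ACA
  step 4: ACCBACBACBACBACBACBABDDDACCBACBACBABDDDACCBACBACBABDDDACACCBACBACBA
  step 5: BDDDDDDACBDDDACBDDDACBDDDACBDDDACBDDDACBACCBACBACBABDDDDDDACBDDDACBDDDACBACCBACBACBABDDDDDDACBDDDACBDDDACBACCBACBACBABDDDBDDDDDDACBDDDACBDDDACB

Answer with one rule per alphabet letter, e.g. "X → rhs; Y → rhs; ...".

  step 4 ⇒ step 5: ACCBACBACBACBACBACBABDDDACCBACBACBABDDDACCBACBACBABDDDACACCBACBACBA ⇒ B·DDD·DDD·AC·B·DDD·AC·B·DDD·AC·B·DDD·AC·B·DDD·AC·B·DDD·AC·B·AC·CBA·CBA·CBA·B·DDD·DDD·AC·B·DDD·AC·B·DDD·AC·B·AC·CBA·CBA·CBA·B·DDD·DDD·AC·B·DDD·AC·B·DDD·AC·B·AC·CBA·CBA·CBA·B·DDD·B·DDD·DDD·AC·B·DDD·AC·B·DDD·AC·B
    A ↦ B
    B ↦ AC
    C ↦ DDD
    D ↦ CBA

A->B, B->AC, C->DDD, D->CBA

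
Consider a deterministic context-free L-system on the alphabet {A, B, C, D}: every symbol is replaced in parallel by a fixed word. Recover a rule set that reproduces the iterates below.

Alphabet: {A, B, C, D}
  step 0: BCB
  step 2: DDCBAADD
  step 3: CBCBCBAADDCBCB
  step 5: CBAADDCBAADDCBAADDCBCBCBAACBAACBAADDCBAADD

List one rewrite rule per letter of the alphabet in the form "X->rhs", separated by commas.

A->D, B->AA, C->CB, D->CB

  step 2 ⇒ step 3: DDCBAADD ⇒ CB·CB·CB·AA·D·D·CB·CB
    A ↦ D
    B ↦ AA
    C ↦ CB
    D ↦ CB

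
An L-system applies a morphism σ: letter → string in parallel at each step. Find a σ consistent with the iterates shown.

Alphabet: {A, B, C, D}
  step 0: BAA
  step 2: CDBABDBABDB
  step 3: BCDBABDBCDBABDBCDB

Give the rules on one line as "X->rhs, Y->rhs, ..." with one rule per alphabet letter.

A->AB, B->DB, C->B, D->C

  step 2 ⇒ step 3: CDBABDBABDB ⇒ B·C·DB·AB·DB·C·DB·AB·DB·C·DB
    A ↦ AB
    B ↦ DB
    C ↦ B
    D ↦ C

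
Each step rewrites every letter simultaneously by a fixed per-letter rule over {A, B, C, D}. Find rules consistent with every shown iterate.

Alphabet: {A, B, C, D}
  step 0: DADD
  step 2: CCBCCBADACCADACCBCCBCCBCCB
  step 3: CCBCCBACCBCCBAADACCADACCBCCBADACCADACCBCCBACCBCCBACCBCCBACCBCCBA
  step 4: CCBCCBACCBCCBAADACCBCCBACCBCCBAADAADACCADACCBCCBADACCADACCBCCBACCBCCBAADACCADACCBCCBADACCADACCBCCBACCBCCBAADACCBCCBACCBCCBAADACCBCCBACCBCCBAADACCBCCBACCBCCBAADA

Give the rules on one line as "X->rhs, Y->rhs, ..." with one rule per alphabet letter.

  step 3 ⇒ step 4: CCBCCBACCBCCBAADACCADACCBCCBADACCADACCBCCBACCBCCBACCBCCBACCBCCBA ⇒ CCB·CCB·A·CCB·CCB·A·ADA·CCB·CCB·A·CCB·CCB·A·ADA·ADA·CC·ADA·CCB·CCB·ADA·CC·ADA·CCB·CCB·A·CCB·CCB·A·ADA·CC·ADA·CCB·CCB·ADA·CC·ADA·CCB·CCB·A·CCB·CCB·A·ADA·CCB·CCB·A·CCB·CCB·A·ADA·CCB·CCB·A·CCB·CCB·A·ADA·CCB·CCB·A·CCB·CCB·A·ADA
    A ↦ ADA
    B ↦ A
    C ↦ CCB
    D ↦ CC

A->ADA, B->A, C->CCB, D->CC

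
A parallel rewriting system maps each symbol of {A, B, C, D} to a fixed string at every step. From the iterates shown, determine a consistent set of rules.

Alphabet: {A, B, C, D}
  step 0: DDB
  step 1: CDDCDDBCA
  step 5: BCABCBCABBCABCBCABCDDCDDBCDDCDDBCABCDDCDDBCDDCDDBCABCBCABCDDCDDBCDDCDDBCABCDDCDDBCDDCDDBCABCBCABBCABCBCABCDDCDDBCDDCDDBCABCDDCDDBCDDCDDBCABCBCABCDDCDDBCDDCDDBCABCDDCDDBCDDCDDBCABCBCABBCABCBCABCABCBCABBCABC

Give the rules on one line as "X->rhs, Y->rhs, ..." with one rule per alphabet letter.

  step 0 ⇒ step 1: DDB ⇒ CDD·CDD·BCA
    B ↦ BCA
    D ↦ CDD
    A ↦ C  (constrained at step 1)
    C ↦ B  (constrained at step 1)

A->C, B->BCA, C->B, D->CDD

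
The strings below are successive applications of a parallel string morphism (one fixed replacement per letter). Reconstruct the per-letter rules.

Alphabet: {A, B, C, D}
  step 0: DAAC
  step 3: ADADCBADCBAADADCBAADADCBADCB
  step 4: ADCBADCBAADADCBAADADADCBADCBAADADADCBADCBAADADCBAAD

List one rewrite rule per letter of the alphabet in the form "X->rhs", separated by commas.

  step 3 ⇒ step 4: ADADCBADCBAADADCBAADADCBADCB ⇒ AD·CB·AD·CB·AA·D·AD·CB·AA·D·AD·AD·CB·AD·CB·AA·D·AD·AD·CB·AD·CB·AA·D·AD·CB·AA·D
    A ↦ AD
    B ↦ D
    C ↦ AA
    D ↦ CB

A->AD, B->D, C->AA, D->CB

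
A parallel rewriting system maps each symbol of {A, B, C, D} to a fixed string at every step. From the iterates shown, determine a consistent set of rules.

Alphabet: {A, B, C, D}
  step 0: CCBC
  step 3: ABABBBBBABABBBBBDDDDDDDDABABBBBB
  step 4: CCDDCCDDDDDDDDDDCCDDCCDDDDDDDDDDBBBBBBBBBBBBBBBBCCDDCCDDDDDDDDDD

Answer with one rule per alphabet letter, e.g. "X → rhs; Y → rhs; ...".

  step 3 ⇒ step 4: ABABBBBBABABBBBBDDDDDDDDABABBBBB ⇒ CC·DD·CC·DD·DD·DD·DD·DD·CC·DD·CC·DD·DD·DD·DD·DD·BB·BB·BB·BB·BB·BB·BB·BB·CC·DD·CC·DD·DD·DD·DD·DD
    A ↦ CC
    B ↦ DD
    D ↦ BB
    C ↦ AB  (constrained at step 0)

A->CC, B->DD, C->AB, D->BB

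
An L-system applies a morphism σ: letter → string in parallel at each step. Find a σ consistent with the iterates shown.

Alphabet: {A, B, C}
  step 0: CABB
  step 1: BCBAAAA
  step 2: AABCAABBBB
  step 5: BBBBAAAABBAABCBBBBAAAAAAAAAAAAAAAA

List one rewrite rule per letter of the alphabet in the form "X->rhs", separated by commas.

  step 1 ⇒ step 2: BCBAAAA ⇒ AA·BC·AA·B·B·B·B
    A ↦ B
    B ↦ AA
    C ↦ BC

A->B, B->AA, C->BC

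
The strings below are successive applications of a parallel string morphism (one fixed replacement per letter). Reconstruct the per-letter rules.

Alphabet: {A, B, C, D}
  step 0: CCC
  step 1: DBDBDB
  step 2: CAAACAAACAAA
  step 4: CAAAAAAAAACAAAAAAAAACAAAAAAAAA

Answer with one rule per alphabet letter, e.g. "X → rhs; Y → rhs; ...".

A->BB, B->A, C->DB, D->CAA

  step 1 ⇒ step 2: DBDBDB ⇒ CAA·A·CAA·A·CAA·A
    B ↦ A
    D ↦ CAA
    A ↦ BB  (constrained at step 2)
  step 0 ⇒ step 1: CCC ⇒ DB·DB·DB
    C ↦ DB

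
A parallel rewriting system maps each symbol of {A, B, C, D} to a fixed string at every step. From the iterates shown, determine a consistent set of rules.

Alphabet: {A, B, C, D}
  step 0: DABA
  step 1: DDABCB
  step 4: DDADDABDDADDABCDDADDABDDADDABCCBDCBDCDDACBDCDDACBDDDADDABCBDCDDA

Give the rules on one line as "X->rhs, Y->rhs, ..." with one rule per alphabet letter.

  step 0 ⇒ step 1: DABA ⇒ DDA·B·C·B
    A ↦ B
    B ↦ C
    D ↦ DDA
    C ↦ CBD  (constrained at step 1)

A->B, B->C, C->CBD, D->DDA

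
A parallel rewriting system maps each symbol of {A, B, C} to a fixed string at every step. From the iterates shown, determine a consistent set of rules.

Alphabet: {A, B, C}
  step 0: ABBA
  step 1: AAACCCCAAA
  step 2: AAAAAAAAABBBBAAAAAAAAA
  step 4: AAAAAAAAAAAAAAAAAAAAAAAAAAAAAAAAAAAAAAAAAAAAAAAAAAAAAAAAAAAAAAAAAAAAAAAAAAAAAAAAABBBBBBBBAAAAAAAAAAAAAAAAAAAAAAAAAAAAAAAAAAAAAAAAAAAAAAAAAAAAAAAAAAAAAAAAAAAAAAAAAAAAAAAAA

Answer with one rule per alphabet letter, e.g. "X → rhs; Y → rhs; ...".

A->AAA, B->CC, C->B

  step 1 ⇒ step 2: AAACCCCAAA ⇒ AAA·AAA·AAA·B·B·B·B·AAA·AAA·AAA
    A ↦ AAA
    C ↦ B
  step 0 ⇒ step 1: ABBA ⇒ AAA·CC·CC·AAA
    B ↦ CC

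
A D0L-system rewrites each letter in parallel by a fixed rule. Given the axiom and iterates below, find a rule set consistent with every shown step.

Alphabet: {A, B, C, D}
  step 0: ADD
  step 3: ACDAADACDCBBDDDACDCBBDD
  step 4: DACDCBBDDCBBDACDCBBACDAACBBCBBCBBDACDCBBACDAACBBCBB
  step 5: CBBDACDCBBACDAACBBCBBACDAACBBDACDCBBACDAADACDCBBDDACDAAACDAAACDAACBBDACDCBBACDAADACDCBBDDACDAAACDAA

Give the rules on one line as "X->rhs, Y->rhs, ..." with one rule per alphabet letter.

  step 4 ⇒ step 5: DACDCBBDDCBBDACDCBBACDAACBBCBBCBBDACDCBBACDAACBBCBB ⇒ CBB·D·ACD·CBB·ACD·A·A·CBB·CBB·ACD·A·A·CBB·D·ACD·CBB·ACD·A·A·D·ACD·CBB·D·D·ACD·A·A·ACD·A·A·ACD·A·A·CBB·D·ACD·CBB·ACD·A·A·D·ACD·CBB·D·D·ACD·A·A·ACD·A·A
    A ↦ D
    B ↦ A
    C ↦ ACD
    D ↦ CBB

A->D, B->A, C->ACD, D->CBB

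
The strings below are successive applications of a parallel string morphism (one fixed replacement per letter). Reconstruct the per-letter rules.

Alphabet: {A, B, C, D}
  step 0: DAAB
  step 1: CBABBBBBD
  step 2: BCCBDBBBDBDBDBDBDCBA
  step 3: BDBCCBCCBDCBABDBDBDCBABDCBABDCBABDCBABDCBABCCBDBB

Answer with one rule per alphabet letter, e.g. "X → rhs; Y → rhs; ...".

  step 2 ⇒ step 3: BCCBDBBBDBDBDBDBDCBA ⇒ BD·BCC·BCC·BD·CBA·BD·BD·BD·CBA·BD·CBA·BD·CBA·BD·CBA·BD·CBA·BCC·BD·BB
    A ↦ BB
    B ↦ BD
    C ↦ BCC
    D ↦ CBA

A->BB, B->BD, C->BCC, D->CBA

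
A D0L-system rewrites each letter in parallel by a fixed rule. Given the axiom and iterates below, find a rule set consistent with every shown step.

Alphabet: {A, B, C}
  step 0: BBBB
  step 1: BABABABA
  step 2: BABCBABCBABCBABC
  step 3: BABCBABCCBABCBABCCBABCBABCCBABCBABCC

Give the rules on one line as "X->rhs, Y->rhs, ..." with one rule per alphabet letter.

  step 2 ⇒ step 3: BABCBABCBABCBABC ⇒ BA·BC·BA·BCC·BA·BC·BA·BCC·BA·BC·BA·BCC·BA·BC·BA·BCC
    A ↦ BC
    B ↦ BA
    C ↦ BCC

A->BC, B->BA, C->BCC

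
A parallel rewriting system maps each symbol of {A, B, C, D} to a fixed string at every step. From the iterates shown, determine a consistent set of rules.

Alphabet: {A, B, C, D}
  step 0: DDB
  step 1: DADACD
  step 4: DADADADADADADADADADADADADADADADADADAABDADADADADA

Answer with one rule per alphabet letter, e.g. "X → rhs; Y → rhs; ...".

A->DA, B->CD, C->AB, D->DA

  step 0 ⇒ step 1: DDB ⇒ DA·DA·CD
    B ↦ CD
    D ↦ DA
    A ↦ DA  (constrained at step 1)
    C ↦ AB  (constrained at step 1)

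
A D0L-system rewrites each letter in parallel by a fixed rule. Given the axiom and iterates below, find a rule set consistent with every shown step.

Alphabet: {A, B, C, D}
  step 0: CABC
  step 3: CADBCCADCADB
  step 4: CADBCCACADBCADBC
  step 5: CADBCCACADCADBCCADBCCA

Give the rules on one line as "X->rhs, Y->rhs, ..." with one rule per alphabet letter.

A->D, B->C, C->CA, D->B

  step 4 ⇒ step 5: CADBCCACADBCADBC ⇒ CA·D·B·C·CA·CA·D·CA·D·B·C·CA·D·B·C·CA
    A ↦ D
    B ↦ C
    C ↦ CA
    D ↦ B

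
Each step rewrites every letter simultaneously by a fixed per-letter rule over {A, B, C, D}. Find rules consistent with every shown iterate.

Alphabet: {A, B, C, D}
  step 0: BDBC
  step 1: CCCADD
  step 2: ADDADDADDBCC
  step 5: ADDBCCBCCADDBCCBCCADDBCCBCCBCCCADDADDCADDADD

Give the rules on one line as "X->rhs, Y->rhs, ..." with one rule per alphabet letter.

A->B, B->C, C->ADD, D->C

  step 1 ⇒ step 2: CCCADD ⇒ ADD·ADD·ADD·B·C·C
    A ↦ B
    C ↦ ADD
    D ↦ C
  step 0 ⇒ step 1: BDBC ⇒ C·C·C·ADD
    B ↦ C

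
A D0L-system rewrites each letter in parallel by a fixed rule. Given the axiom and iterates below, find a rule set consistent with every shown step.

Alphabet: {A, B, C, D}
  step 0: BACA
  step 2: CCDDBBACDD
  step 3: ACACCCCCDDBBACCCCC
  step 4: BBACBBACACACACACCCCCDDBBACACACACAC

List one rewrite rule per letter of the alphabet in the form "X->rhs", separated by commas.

  step 3 ⇒ step 4: ACACCCCCDDBBACCCCC ⇒ BB·AC·BB·AC·AC·AC·AC·AC·CC·CC·D·D·BB·AC·AC·AC·AC·AC
    A ↦ BB
    B ↦ D
    C ↦ AC
    D ↦ CC

A->BB, B->D, C->AC, D->CC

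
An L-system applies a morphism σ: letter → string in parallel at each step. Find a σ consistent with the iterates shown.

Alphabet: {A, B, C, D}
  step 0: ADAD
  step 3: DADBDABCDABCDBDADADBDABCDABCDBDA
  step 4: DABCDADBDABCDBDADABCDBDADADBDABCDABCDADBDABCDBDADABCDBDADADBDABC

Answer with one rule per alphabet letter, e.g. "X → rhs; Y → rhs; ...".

  step 3 ⇒ step 4: DADBDABCDABCDBDADADBDABCDABCDBDA ⇒ DA·BC·DA·DB·DA·BC·DB·DA·DA·BC·DB·DA·DA·DB·DA·BC·DA·BC·DA·DB·DA·BC·DB·DA·DA·BC·DB·DA·DA·DB·DA·BC
    A ↦ BC
    B ↦ DB
    C ↦ DA
    D ↦ DA

A->BC, B->DB, C->DA, D->DA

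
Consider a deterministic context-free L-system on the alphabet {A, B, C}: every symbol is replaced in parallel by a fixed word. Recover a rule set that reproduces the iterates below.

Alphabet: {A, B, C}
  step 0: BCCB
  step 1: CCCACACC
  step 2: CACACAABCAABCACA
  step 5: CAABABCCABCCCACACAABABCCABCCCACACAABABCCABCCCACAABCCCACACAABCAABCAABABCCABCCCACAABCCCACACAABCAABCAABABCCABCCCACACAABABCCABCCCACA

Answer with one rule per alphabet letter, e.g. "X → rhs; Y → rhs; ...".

A->AB, B->CC, C->CA

  step 1 ⇒ step 2: CCCACACC ⇒ CA·CA·CA·AB·CA·AB·CA·CA
    A ↦ AB
    C ↦ CA
  step 0 ⇒ step 1: BCCB ⇒ CC·CA·CA·CC
    B ↦ CC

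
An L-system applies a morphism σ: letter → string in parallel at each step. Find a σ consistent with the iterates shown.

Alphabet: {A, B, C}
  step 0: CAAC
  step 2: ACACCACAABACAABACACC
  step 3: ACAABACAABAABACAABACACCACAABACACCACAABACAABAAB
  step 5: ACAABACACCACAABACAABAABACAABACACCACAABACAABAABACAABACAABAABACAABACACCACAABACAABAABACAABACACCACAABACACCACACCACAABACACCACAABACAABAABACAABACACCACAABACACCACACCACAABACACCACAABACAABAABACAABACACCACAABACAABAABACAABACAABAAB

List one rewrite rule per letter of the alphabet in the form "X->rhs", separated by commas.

  step 2 ⇒ step 3: ACACCACAABACAABACACC ⇒ AC·AAB·AC·AAB·AAB·AC·AAB·AC·AC·C·AC·AAB·AC·AC·C·AC·AAB·AC·AAB·AAB
    A ↦ AC
    B ↦ C
    C ↦ AAB

A->AC, B->C, C->AAB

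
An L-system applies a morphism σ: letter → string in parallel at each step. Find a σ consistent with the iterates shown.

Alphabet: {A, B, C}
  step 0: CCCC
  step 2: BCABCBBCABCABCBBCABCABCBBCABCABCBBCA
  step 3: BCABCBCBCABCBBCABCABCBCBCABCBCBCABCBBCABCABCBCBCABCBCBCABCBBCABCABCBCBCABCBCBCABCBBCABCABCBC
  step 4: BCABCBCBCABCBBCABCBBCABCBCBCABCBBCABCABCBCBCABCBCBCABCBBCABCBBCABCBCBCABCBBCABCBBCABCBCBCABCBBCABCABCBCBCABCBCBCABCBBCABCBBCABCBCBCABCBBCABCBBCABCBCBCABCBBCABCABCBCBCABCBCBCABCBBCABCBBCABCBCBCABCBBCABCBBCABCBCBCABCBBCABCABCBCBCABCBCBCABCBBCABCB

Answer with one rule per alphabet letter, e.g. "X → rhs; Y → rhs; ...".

  step 3 ⇒ step 4: BCABCBCBCABCBBCABCABCBCBCABCBCBCABCBBCABCABCBCBCABCBCBCABCBBCABCABCBCBCABCBCBCABCBBCABCABCBC ⇒ BCA·BCB·C·BCA·BCB·BCA·BCB·BCA·BCB·C·BCA·BCB·BCA·BCA·BCB·C·BCA·BCB·C·BCA·BCB·BCA·BCB·BCA·BCB·C·BCA·BCB·BCA·BCB·BCA·BCB·C·BCA·BCB·BCA·BCA·BCB·C·BCA·BCB·C·BCA·BCB·BCA·BCB·BCA·BCB·C·BCA·BCB·BCA·BCB·BCA·BCB·C·BCA·BCB·BCA·BCA·BCB·C·BCA·BCB·C·BCA·BCB·BCA·BCB·BCA·BCB·C·BCA·BCB·BCA·BCB·BCA·BCB·C·BCA·BCB·BCA·BCA·BCB·C·BCA·BCB·C·BCA·BCB·BCA·BCB
    A ↦ C
    B ↦ BCA
    C ↦ BCB

A->C, B->BCA, C->BCB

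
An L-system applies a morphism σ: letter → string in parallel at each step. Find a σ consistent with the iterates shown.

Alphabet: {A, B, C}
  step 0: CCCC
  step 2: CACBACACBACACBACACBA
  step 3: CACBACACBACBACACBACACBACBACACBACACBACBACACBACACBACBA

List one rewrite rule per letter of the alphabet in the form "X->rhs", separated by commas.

A->CBA, B->CBA, C->CA

  step 2 ⇒ step 3: CACBACACBACACBACACBA ⇒ CA·CBA·CA·CBA·CBA·CA·CBA·CA·CBA·CBA·CA·CBA·CA·CBA·CBA·CA·CBA·CA·CBA·CBA
    A ↦ CBA
    B ↦ CBA
    C ↦ CA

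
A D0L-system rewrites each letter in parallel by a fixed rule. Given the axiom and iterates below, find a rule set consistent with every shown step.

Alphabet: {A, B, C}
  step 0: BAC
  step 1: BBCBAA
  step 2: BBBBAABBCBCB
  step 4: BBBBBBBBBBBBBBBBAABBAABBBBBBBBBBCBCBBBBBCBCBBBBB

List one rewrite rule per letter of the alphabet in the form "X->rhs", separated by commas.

A->CB, B->BB, C->AA

  step 1 ⇒ step 2: BBCBAA ⇒ BB·BB·AA·BB·CB·CB
    A ↦ CB
    B ↦ BB
    C ↦ AA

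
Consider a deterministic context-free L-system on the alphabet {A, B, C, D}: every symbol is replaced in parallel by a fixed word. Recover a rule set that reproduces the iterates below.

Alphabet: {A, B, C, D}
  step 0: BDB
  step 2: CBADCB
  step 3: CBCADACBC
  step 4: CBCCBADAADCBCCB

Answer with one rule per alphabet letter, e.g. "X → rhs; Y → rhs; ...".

A->AD, B->C, C->CB, D->A

  step 3 ⇒ step 4: CBCADACBC ⇒ CB·C·CB·AD·A·AD·CB·C·CB
    A ↦ AD
    B ↦ C
    C ↦ CB
    D ↦ A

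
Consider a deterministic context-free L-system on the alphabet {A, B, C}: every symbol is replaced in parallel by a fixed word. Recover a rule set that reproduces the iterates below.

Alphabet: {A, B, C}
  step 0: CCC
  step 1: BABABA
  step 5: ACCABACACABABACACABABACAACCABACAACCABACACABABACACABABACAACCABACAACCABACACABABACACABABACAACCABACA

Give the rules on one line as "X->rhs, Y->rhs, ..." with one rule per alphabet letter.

  step 0 ⇒ step 1: CCC ⇒ BA·BA·BA
    C ↦ BA
    A ↦ CA  (constrained at step 1)
    B ↦ AC  (constrained at step 1)

A->CA, B->AC, C->BA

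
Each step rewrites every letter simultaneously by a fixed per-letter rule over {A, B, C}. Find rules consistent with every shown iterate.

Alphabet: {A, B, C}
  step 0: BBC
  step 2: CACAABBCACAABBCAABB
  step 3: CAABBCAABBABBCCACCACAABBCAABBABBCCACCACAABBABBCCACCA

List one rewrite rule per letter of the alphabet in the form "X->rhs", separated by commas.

  step 2 ⇒ step 3: CACAABBCACAABBCAABB ⇒ CA·ABB·CA·ABB·ABB·CCA·CCA·CA·ABB·CA·ABB·ABB·CCA·CCA·CA·ABB·ABB·CCA·CCA
    A ↦ ABB
    B ↦ CCA
    C ↦ CA

A->ABB, B->CCA, C->CA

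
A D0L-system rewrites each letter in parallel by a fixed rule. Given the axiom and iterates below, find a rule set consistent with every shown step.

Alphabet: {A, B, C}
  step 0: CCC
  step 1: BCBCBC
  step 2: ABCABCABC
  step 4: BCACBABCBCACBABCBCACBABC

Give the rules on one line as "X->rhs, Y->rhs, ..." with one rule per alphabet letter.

A->CB, B->A, C->BC

  step 1 ⇒ step 2: BCBCBC ⇒ A·BC·A·BC·A·BC
    B ↦ A
    C ↦ BC
    A ↦ CB  (constrained at step 2)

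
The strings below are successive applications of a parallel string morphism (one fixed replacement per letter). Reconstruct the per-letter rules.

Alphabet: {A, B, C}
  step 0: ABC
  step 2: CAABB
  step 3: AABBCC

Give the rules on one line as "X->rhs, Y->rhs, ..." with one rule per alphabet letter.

A->B, B->C, C->AA

  step 2 ⇒ step 3: CAABB ⇒ AA·B·B·C·C
    A ↦ B
    B ↦ C
    C ↦ AA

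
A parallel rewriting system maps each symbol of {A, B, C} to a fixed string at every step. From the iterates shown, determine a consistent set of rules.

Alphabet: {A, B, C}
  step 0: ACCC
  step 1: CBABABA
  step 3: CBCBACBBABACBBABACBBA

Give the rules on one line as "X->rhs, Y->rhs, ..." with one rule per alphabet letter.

  step 0 ⇒ step 1: ACCC ⇒ C·BA·BA·BA
    A ↦ C
    C ↦ BA
    B ↦ CB  (constrained at step 1)

A->C, B->CB, C->BA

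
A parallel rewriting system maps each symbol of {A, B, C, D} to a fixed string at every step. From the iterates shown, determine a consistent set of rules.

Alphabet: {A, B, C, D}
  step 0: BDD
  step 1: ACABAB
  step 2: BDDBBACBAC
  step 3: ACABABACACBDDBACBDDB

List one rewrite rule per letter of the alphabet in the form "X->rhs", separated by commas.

A->B, B->AC, C->DDB, D->AB

  step 2 ⇒ step 3: BDDBBACBAC ⇒ AC·AB·AB·AC·AC·B·DDB·AC·B·DDB
    A ↦ B
    B ↦ AC
    C ↦ DDB
    D ↦ AB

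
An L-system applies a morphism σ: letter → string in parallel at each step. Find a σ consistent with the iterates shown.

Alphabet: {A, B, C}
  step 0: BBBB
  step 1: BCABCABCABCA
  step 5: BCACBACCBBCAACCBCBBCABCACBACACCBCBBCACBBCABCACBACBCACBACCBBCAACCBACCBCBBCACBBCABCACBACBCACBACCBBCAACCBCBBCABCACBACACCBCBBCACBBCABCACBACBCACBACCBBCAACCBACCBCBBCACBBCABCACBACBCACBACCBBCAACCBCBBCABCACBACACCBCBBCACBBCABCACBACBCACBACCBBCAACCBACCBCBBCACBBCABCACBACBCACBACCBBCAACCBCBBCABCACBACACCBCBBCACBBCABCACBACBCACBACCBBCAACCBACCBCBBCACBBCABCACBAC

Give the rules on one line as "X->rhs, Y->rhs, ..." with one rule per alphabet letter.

A->AC, B->BCA, C->CB

  step 0 ⇒ step 1: BBBB ⇒ BCA·BCA·BCA·BCA
    B ↦ BCA
    A ↦ AC  (constrained at step 1)
    C ↦ CB  (constrained at step 1)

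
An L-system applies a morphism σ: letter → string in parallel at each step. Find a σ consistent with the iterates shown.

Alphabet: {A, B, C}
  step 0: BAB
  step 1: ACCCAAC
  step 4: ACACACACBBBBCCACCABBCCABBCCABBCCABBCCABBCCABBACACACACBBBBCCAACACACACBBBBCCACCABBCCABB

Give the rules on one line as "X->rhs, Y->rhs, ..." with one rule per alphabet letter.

A->CCA, B->AC, C->BB

  step 0 ⇒ step 1: BAB ⇒ AC·CCA·AC
    A ↦ CCA
    B ↦ AC
    C ↦ BB  (constrained at step 1)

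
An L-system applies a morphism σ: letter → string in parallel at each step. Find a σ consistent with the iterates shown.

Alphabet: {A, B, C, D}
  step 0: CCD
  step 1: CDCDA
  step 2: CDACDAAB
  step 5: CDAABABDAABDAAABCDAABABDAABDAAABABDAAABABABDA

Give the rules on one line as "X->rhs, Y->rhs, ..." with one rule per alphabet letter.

  step 1 ⇒ step 2: CDCDA ⇒ CD·A·CD·A·AB
    A ↦ AB
    C ↦ CD
    D ↦ A
    B ↦ DA  (constrained at step 2)

A->AB, B->DA, C->CD, D->A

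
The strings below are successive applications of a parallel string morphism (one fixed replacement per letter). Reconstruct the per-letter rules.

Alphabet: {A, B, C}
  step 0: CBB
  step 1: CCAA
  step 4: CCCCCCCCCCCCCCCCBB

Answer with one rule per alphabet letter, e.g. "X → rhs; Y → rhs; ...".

  step 0 ⇒ step 1: CBB ⇒ CC·A·A
    B ↦ A
    C ↦ CC
    A ↦ B  (constrained at step 1)

A->B, B->A, C->CC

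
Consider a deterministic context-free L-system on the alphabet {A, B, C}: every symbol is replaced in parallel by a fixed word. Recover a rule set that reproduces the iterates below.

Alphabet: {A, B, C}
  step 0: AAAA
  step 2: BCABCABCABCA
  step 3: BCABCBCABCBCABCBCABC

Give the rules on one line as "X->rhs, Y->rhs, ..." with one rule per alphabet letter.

A->BC, B->BC, C->A

  step 2 ⇒ step 3: BCABCABCABCA ⇒ BC·A·BC·BC·A·BC·BC·A·BC·BC·A·BC
    A ↦ BC
    B ↦ BC
    C ↦ A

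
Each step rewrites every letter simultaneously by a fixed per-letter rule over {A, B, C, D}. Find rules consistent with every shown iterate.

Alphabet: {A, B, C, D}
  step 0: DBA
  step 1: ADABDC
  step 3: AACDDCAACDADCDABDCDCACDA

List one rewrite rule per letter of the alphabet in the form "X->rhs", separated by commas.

A->DC, B->DAB, C->ACD, D->A

  step 0 ⇒ step 1: DBA ⇒ A·DAB·DC
    A ↦ DC
    B ↦ DAB
    D ↦ A
    C ↦ ACD  (constrained at step 1)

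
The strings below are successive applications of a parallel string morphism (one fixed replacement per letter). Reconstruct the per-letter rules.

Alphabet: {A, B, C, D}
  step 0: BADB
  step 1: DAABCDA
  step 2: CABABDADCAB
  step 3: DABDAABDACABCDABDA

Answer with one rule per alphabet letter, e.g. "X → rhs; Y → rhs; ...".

  step 2 ⇒ step 3: CABABDADCAB ⇒ D·AB·DA·AB·DA·C·AB·C·D·AB·DA
    A ↦ AB
    B ↦ DA
    C ↦ D
    D ↦ C

A->AB, B->DA, C->D, D->C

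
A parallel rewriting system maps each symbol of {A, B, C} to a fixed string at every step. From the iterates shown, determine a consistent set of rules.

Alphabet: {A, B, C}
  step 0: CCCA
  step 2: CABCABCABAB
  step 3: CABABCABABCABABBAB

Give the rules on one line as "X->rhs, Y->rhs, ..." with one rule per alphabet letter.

A->B, B->AB, C->CA

  step 2 ⇒ step 3: CABCABCABAB ⇒ CA·B·AB·CA·B·AB·CA·B·AB·B·AB
    A ↦ B
    B ↦ AB
    C ↦ CA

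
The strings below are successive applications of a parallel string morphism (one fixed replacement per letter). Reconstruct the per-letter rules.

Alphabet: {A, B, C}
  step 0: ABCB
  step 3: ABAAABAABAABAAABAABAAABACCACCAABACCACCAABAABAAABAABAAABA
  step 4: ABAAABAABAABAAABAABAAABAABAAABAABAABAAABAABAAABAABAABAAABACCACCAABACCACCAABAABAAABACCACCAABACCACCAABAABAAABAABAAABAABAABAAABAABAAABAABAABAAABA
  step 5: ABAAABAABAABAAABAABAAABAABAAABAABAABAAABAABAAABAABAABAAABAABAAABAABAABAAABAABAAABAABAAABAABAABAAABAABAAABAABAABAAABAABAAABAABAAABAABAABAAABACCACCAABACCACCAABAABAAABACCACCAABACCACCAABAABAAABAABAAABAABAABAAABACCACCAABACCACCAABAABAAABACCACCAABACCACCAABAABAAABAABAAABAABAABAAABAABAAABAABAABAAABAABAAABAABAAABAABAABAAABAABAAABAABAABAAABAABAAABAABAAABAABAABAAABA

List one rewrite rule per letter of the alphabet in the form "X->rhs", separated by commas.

A->ABA, B->A, C->CCA

  step 4 ⇒ step 5: ABAAABAABAABAAABAABAAABAABAAABAABAABAAABAABAAABAABAABAAABACCACCAABACCACCAABAABAAABACCACCAABACCACCAABAABAAABAABAAABAABAABAAABAABAAABAABAABAAABA ⇒ ABA·A·ABA·ABA·ABA·A·ABA·ABA·A·ABA·ABA·A·ABA·ABA·ABA·A·ABA·ABA·A·ABA·ABA·ABA·A·ABA·ABA·A·ABA·ABA·ABA·A·ABA·ABA·A·ABA·ABA·A·ABA·ABA·ABA·A·ABA·ABA·A·ABA·ABA·ABA·A·ABA·ABA·A·ABA·ABA·A·ABA·ABA·ABA·A·ABA·CCA·CCA·ABA·CCA·CCA·ABA·ABA·A·ABA·CCA·CCA·ABA·CCA·CCA·ABA·ABA·A·ABA·ABA·A·ABA·ABA·ABA·A·ABA·CCA·CCA·ABA·CCA·CCA·ABA·ABA·A·ABA·CCA·CCA·ABA·CCA·CCA·ABA·ABA·A·ABA·ABA·A·ABA·ABA·ABA·A·ABA·ABA·A·ABA·ABA·ABA·A·ABA·ABA·A·ABA·ABA·A·ABA·ABA·ABA·A·ABA·ABA·A·ABA·ABA·ABA·A·ABA·ABA·A·ABA·ABA·A·ABA·ABA·ABA·A·ABA
    A ↦ ABA
    B ↦ A
    C ↦ CCA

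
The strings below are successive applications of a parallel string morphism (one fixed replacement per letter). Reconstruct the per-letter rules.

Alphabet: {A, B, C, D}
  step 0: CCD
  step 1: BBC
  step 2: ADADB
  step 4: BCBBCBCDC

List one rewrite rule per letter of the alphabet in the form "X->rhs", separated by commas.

  step 1 ⇒ step 2: BBC ⇒ AD·AD·B
    B ↦ AD
    C ↦ B
    A ↦ CD  (constrained at step 2)
  step 0 ⇒ step 1: CCD ⇒ B·B·C
    D ↦ C

A->CD, B->AD, C->B, D->C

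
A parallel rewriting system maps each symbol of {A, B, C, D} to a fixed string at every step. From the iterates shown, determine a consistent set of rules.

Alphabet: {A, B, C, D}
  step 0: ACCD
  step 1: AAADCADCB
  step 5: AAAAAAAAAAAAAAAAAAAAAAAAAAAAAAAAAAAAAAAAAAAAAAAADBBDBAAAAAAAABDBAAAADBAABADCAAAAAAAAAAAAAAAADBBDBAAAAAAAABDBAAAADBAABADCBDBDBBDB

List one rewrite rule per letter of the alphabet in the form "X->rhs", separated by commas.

A->AA, B->DB, C->ADC, D->B

  step 0 ⇒ step 1: ACCD ⇒ AA·ADC·ADC·B
    A ↦ AA
    C ↦ ADC
    D ↦ B
    B ↦ DB  (constrained at step 1)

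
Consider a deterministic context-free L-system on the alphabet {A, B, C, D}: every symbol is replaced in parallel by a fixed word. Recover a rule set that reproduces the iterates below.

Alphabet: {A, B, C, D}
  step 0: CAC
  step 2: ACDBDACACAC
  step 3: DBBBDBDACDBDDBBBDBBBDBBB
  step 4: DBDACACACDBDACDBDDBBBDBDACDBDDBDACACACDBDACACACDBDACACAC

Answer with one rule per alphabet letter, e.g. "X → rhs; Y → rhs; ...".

A->DBB, B->AC, C->B, D->DBD

  step 3 ⇒ step 4: DBBBDBDACDBDDBBBDBBBDBBB ⇒ DBD·AC·AC·AC·DBD·AC·DBD·DBB·B·DBD·AC·DBD·DBD·AC·AC·AC·DBD·AC·AC·AC·DBD·AC·AC·AC
    A ↦ DBB
    B ↦ AC
    C ↦ B
    D ↦ DBD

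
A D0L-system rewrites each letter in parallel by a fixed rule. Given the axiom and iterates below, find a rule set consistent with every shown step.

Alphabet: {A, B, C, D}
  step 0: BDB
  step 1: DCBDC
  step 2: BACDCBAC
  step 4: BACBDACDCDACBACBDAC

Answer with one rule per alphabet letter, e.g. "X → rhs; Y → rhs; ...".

A->D, B->DC, C->AC, D->B

  step 1 ⇒ step 2: DCBDC ⇒ B·AC·DC·B·AC
    B ↦ DC
    C ↦ AC
    D ↦ B
    A ↦ D  (constrained at step 2)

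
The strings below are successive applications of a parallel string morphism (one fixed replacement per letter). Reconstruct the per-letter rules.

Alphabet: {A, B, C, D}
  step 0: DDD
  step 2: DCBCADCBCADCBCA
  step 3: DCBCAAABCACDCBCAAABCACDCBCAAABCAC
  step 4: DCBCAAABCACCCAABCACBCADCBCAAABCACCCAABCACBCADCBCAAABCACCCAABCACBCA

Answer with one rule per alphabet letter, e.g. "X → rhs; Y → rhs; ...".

A->C, B->AA, C->BCA, D->DC

  step 3 ⇒ step 4: DCBCAAABCACDCBCAAABCACDCBCAAABCAC ⇒ DC·BCA·AA·BCA·C·C·C·AA·BCA·C·BCA·DC·BCA·AA·BCA·C·C·C·AA·BCA·C·BCA·DC·BCA·AA·BCA·C·C·C·AA·BCA·C·BCA
    A ↦ C
    B ↦ AA
    C ↦ BCA
    D ↦ DC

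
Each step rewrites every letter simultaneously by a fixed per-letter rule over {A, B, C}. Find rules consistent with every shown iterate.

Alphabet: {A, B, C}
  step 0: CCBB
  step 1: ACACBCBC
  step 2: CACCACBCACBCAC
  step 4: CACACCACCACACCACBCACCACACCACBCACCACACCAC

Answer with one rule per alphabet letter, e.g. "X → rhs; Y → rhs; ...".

A->C, B->BC, C->AC

  step 1 ⇒ step 2: ACACBCBC ⇒ C·AC·C·AC·BC·AC·BC·AC
    A ↦ C
    B ↦ BC
    C ↦ AC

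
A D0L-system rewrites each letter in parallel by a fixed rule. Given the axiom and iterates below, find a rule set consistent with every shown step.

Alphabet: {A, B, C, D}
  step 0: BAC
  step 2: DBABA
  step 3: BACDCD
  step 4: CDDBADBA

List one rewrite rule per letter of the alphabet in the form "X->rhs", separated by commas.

  step 3 ⇒ step 4: BACDCD ⇒ C·D·D·BA·D·BA
    A ↦ D
    B ↦ C
    C ↦ D
    D ↦ BA

A->D, B->C, C->D, D->BA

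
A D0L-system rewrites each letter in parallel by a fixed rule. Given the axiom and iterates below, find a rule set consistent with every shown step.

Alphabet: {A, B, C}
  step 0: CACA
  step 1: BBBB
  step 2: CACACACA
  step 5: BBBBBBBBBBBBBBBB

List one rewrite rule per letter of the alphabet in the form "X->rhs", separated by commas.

  step 1 ⇒ step 2: BBBB ⇒ CA·CA·CA·CA
    B ↦ CA
  step 0 ⇒ step 1: CACA ⇒ B·B·B·B
    A ↦ B
  step 0 ⇒ step 1: CACA ⇒ B·B·B·B
    C ↦ B

A->B, B->CA, C->B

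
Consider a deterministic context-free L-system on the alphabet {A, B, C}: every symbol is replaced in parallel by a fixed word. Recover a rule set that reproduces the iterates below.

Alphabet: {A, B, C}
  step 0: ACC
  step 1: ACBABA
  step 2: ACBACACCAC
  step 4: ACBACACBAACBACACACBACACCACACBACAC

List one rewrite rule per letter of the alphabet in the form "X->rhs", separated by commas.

A->AC, B->C, C->BA

  step 1 ⇒ step 2: ACBABA ⇒ AC·BA·C·AC·C·AC
    A ↦ AC
    B ↦ C
    C ↦ BA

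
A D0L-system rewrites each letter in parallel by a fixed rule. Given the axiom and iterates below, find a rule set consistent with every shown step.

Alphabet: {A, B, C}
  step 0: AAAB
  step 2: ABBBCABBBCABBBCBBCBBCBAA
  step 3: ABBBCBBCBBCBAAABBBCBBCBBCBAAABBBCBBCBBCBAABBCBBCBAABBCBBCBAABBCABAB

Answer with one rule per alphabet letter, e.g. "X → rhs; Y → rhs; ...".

  step 2 ⇒ step 3: ABBBCABBBCABBBCBBCBBCBAA ⇒ AB·BBC·BBC·BBC·BAA·AB·BBC·BBC·BBC·BAA·AB·BBC·BBC·BBC·BAA·BBC·BBC·BAA·BBC·BBC·BAA·BBC·AB·AB
    A ↦ AB
    B ↦ BBC
    C ↦ BAA

A->AB, B->BBC, C->BAA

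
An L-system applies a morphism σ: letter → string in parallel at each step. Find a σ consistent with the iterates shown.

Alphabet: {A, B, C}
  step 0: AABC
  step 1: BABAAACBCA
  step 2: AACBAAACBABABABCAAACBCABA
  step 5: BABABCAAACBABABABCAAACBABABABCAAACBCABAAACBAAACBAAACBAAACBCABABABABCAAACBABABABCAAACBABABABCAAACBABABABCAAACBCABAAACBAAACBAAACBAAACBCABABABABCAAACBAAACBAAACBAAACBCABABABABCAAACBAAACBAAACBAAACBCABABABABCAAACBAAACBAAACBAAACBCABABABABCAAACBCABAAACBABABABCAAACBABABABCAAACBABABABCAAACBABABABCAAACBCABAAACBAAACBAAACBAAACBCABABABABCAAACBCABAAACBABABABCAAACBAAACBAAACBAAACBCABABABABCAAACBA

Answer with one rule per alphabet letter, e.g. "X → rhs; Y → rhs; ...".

  step 1 ⇒ step 2: BABAAACBCA ⇒ AAC·BA·AAC·BA·BA·BA·BCA·AAC·BCA·BA
    A ↦ BA
    B ↦ AAC
    C ↦ BCA

A->BA, B->AAC, C->BCA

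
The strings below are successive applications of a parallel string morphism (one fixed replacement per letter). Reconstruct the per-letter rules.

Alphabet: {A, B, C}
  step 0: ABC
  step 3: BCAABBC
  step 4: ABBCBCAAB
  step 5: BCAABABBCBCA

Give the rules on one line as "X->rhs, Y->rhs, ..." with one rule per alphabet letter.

  step 4 ⇒ step 5: ABBCBCAAB ⇒ BC·A·A·B·A·B·BC·BC·A
    A ↦ BC
    B ↦ A
    C ↦ B

A->BC, B->A, C->B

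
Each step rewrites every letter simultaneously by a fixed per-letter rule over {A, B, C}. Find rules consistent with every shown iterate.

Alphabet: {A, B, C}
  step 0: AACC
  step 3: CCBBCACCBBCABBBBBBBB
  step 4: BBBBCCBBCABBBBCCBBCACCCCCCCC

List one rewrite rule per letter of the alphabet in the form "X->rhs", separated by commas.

A->CA, B->C, C->BB

  step 3 ⇒ step 4: CCBBCACCBBCABBBBBBBB ⇒ BB·BB·C·C·BB·CA·BB·BB·C·C·BB·CA·C·C·C·C·C·C·C·C
    A ↦ CA
    B ↦ C
    C ↦ BB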